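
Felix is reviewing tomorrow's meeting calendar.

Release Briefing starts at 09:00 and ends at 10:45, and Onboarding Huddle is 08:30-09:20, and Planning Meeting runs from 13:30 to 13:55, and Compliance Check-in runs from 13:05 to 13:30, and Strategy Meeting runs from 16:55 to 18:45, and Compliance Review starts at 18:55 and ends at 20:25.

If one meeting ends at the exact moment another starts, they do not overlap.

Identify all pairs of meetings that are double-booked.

Onboarding Huddle & Release Briefing

Sorted by start: Onboarding Huddle, Release Briefing, Compliance Check-in, Planning Meeting, Strategy Meeting, Compliance Review.
Release Briefing starts before Onboarding Huddle ends → Onboarding Huddle and Release Briefing overlap.
Compliance Check-in starts after Onboarding Huddle ends; Onboarding Huddle is clear from here.
Compliance Check-in starts after Release Briefing ends; Release Briefing is clear from here.
Planning Meeting starts exactly when Compliance Check-in ends (back-to-back, no overlap); Compliance Check-in is clear from here.
Strategy Meeting starts after Planning Meeting ends; Planning Meeting is clear from here.
Compliance Review starts after Strategy Meeting ends.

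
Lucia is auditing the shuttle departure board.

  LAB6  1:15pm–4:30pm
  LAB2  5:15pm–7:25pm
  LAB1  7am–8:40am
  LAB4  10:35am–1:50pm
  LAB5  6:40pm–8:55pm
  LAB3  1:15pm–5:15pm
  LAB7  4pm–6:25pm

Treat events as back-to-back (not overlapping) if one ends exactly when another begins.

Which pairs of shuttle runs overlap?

Sorted by start: LAB1, LAB4, LAB3, LAB6, LAB7, LAB2, LAB5.
LAB4 starts after LAB1 ends; LAB1 is clear from here.
LAB3 starts before LAB4 ends → LAB4 and LAB3 overlap.
LAB6 starts before LAB4 ends → LAB4 and LAB6 overlap.
LAB7 starts after LAB4 ends; LAB4 is clear from here.
LAB6 starts before LAB3 ends → LAB3 and LAB6 overlap.
LAB7 starts before LAB3 ends → LAB3 and LAB7 overlap.
LAB2 starts exactly when LAB3 ends (back-to-back, no overlap); LAB3 is clear from here.
LAB7 starts before LAB6 ends → LAB6 and LAB7 overlap.
LAB2 starts after LAB6 ends; LAB6 is clear from here.
LAB2 starts before LAB7 ends → LAB7 and LAB2 overlap.
LAB5 starts after LAB7 ends.
LAB5 starts before LAB2 ends → LAB2 and LAB5 overlap.

LAB2 & LAB5, LAB2 & LAB7, LAB3 & LAB4, LAB3 & LAB6, LAB3 & LAB7, LAB4 & LAB6, LAB6 & LAB7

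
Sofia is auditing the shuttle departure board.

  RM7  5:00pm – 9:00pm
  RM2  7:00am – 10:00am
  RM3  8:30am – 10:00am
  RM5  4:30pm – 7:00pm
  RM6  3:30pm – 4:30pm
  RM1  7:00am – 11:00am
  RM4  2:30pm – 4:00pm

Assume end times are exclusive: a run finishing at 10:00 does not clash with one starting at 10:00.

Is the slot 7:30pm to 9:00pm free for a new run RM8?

No — it overlaps RM7

RM1: ends 11:00am at or before RM8 starts 7:30pm → clear.
RM2: ends 10:00am at or before RM8 starts 7:30pm → clear.
RM3: ends 10:00am at or before RM8 starts 7:30pm → clear.
RM4: ends 4:00pm at or before RM8 starts 7:30pm → clear.
RM6: ends 4:30pm at or before RM8 starts 7:30pm → clear.
RM5: ends 7:00pm at or before RM8 starts 7:30pm → clear.
RM7: starts 5:00pm before RM8 ends 9:00pm, and ends 9:00pm after RM8 starts 7:30pm → overlap.
RM8 overlaps RM7.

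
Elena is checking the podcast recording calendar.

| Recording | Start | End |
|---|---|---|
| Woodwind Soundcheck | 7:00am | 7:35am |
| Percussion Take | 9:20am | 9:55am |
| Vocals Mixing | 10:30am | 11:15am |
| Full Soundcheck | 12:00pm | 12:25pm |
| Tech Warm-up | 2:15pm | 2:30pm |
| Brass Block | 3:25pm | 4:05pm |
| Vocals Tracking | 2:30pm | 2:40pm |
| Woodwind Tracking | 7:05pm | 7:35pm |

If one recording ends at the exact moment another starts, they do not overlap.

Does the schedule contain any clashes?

Sorted by start: Woodwind Soundcheck, Percussion Take, Vocals Mixing, Full Soundcheck, Tech Warm-up, Vocals Tracking, Brass Block, Woodwind Tracking.
Percussion Take starts after Woodwind Soundcheck ends — done with Woodwind Soundcheck.
Vocals Mixing starts after Percussion Take ends — done with Percussion Take.
Full Soundcheck starts after Vocals Mixing ends — done with Vocals Mixing.
Tech Warm-up starts after Full Soundcheck ends — done with Full Soundcheck.
Vocals Tracking starts exactly when Tech Warm-up ends (back-to-back, no overlap) — done with Tech Warm-up.
Brass Block starts after Vocals Tracking ends — done with Vocals Tracking.
Woodwind Tracking starts after Brass Block ends.
Every pair is clear; the schedule has no overlaps.

No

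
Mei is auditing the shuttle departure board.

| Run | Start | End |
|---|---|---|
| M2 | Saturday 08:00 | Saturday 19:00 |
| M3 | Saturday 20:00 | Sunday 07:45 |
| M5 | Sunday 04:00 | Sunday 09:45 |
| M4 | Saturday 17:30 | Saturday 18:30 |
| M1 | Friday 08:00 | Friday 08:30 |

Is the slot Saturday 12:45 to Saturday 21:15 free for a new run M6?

M1: ends Friday 08:30 at or before M6 starts Saturday 12:45 → clear.
M2: starts Saturday 08:00 before M6 ends Saturday 21:15, and ends Saturday 19:00 after M6 starts Saturday 12:45 → overlap.
M4: starts Saturday 17:30 before M6 ends Saturday 21:15, and ends Saturday 18:30 after M6 starts Saturday 12:45 → overlap.
M3: starts Saturday 20:00 before M6 ends Saturday 21:15, and ends Sunday 07:45 after M6 starts Saturday 12:45 → overlap.
M5: starts Sunday 04:00 at or after M6 ends Saturday 21:15 → clear.
M6 overlaps M2, M3, M4.

No — it overlaps M2, M3, M4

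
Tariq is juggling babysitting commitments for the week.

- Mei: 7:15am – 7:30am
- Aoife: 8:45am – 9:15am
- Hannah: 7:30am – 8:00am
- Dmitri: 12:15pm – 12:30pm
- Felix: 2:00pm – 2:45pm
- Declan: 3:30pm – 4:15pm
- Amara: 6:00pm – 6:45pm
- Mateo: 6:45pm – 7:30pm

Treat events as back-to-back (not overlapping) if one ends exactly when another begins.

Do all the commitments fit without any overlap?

Sorted by start: Mei, Hannah, Aoife, Dmitri, Felix, Declan, Amara, Mateo.
Hannah starts exactly when Mei ends (back-to-back, no overlap) — done with Mei.
Aoife starts after Hannah ends — done with Hannah.
Dmitri starts after Aoife ends — done with Aoife.
Felix starts after Dmitri ends — done with Dmitri.
Declan starts after Felix ends — done with Felix.
Amara starts after Declan ends — done with Declan.
Mateo starts exactly when Amara ends (back-to-back, no overlap).
Every pair is clear; the schedule has no overlaps.

Yes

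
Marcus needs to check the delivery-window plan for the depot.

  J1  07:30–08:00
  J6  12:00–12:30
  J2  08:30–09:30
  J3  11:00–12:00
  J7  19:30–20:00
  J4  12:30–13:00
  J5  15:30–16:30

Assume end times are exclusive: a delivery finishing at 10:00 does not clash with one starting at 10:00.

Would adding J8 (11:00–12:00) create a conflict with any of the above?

Yes — it overlaps J3

J1: ends 08:00 at or before J8 starts 11:00 → clear.
J2: ends 09:30 at or before J8 starts 11:00 → clear.
J3: starts 11:00 before J8 ends 12:00, and ends 12:00 after J8 starts 11:00 → overlap.
J6: starts 12:00 at or after J8 ends 12:00 → clear.
J4: starts 12:30 at or after J8 ends 12:00 → clear.
J5: starts 15:30 at or after J8 ends 12:00 → clear.
J7: starts 19:30 at or after J8 ends 12:00 → clear.
J8 overlaps J3.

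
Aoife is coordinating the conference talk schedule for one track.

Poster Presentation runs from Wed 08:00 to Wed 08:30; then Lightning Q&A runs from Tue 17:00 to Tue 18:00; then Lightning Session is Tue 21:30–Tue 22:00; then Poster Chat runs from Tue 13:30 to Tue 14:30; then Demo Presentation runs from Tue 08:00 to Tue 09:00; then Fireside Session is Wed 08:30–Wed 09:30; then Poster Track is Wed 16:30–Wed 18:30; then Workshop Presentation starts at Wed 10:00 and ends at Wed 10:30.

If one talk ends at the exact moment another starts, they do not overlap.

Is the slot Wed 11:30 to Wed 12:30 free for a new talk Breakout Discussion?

Demo Presentation: ends Tue 09:00 at or before Breakout Discussion starts Wed 11:30 → clear.
Poster Chat: ends Tue 14:30 at or before Breakout Discussion starts Wed 11:30 → clear.
Lightning Q&A: ends Tue 18:00 at or before Breakout Discussion starts Wed 11:30 → clear.
Lightning Session: ends Tue 22:00 at or before Breakout Discussion starts Wed 11:30 → clear.
Poster Presentation: ends Wed 08:30 at or before Breakout Discussion starts Wed 11:30 → clear.
Fireside Session: ends Wed 09:30 at or before Breakout Discussion starts Wed 11:30 → clear.
Workshop Presentation: ends Wed 10:30 at or before Breakout Discussion starts Wed 11:30 → clear.
Poster Track: starts Wed 16:30 at or after Breakout Discussion ends Wed 12:30 → clear.

Yes — the slot is free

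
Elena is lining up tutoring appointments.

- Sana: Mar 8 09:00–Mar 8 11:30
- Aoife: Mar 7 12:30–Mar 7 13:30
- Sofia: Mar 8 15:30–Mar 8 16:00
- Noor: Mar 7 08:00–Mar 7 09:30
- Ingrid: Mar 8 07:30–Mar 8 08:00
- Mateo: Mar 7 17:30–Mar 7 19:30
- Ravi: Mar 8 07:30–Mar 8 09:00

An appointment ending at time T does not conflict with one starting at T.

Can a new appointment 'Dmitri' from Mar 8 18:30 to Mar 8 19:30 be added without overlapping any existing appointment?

Yes — the slot is free

Noor: ends Mar 7 09:30 at or before Dmitri starts Mar 8 18:30 → clear.
Aoife: ends Mar 7 13:30 at or before Dmitri starts Mar 8 18:30 → clear.
Mateo: ends Mar 7 19:30 at or before Dmitri starts Mar 8 18:30 → clear.
Ravi: ends Mar 8 09:00 at or before Dmitri starts Mar 8 18:30 → clear.
Ingrid: ends Mar 8 08:00 at or before Dmitri starts Mar 8 18:30 → clear.
Sana: ends Mar 8 11:30 at or before Dmitri starts Mar 8 18:30 → clear.
Sofia: ends Mar 8 16:00 at or before Dmitri starts Mar 8 18:30 → clear.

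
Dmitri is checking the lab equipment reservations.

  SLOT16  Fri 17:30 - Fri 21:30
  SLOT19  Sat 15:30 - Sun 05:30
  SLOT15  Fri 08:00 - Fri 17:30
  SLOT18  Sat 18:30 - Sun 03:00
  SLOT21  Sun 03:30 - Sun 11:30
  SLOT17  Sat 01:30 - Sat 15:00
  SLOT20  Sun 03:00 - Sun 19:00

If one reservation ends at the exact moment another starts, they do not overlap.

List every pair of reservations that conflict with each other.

SLOT18 & SLOT19, SLOT19 & SLOT20, SLOT19 & SLOT21, SLOT20 & SLOT21

Sorted by start: SLOT15, SLOT16, SLOT17, SLOT19, SLOT18, SLOT20, SLOT21.
SLOT16 starts exactly when SLOT15 ends (back-to-back, no overlap), so nothing later overlaps SLOT15 either.
SLOT17 starts after SLOT16 ends, so nothing later overlaps SLOT16 either.
SLOT19 starts after SLOT17 ends, so nothing later overlaps SLOT17 either.
SLOT18 starts before SLOT19 ends → SLOT19 and SLOT18 overlap.
SLOT20 starts before SLOT19 ends → SLOT19 and SLOT20 overlap.
SLOT21 starts before SLOT19 ends → SLOT19 and SLOT21 overlap.
SLOT20 starts exactly when SLOT18 ends (back-to-back, no overlap), so nothing later overlaps SLOT18 either.
SLOT21 starts before SLOT20 ends → SLOT20 and SLOT21 overlap.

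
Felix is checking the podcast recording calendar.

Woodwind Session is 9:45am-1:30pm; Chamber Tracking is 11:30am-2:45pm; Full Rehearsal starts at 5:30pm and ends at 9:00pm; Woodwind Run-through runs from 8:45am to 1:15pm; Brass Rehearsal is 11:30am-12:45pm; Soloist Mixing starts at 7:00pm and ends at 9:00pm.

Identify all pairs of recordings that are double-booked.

Sorted by start: Woodwind Run-through, Woodwind Session, Brass Rehearsal, Chamber Tracking, Full Rehearsal, Soloist Mixing.
Woodwind Session starts before Woodwind Run-through ends → Woodwind Run-through and Woodwind Session overlap.
Brass Rehearsal starts before Woodwind Run-through ends → Woodwind Run-through and Brass Rehearsal overlap.
Chamber Tracking starts before Woodwind Run-through ends → Woodwind Run-through and Chamber Tracking overlap.
Full Rehearsal starts after Woodwind Run-through ends; Woodwind Run-through is clear from here.
Brass Rehearsal starts before Woodwind Session ends → Woodwind Session and Brass Rehearsal overlap.
Chamber Tracking starts before Woodwind Session ends → Woodwind Session and Chamber Tracking overlap.
Full Rehearsal starts after Woodwind Session ends; Woodwind Session is clear from here.
Chamber Tracking starts before Brass Rehearsal ends → Brass Rehearsal and Chamber Tracking overlap.
Full Rehearsal starts after Brass Rehearsal ends; Brass Rehearsal is clear from here.
Full Rehearsal starts after Chamber Tracking ends; Chamber Tracking is clear from here.
Soloist Mixing starts before Full Rehearsal ends → Full Rehearsal and Soloist Mixing overlap.

Brass Rehearsal & Chamber Tracking, Brass Rehearsal & Woodwind Run-through, Brass Rehearsal & Woodwind Session, Chamber Tracking & Woodwind Run-through, Chamber Tracking & Woodwind Session, Full Rehearsal & Soloist Mixing, Woodwind Run-through & Woodwind Session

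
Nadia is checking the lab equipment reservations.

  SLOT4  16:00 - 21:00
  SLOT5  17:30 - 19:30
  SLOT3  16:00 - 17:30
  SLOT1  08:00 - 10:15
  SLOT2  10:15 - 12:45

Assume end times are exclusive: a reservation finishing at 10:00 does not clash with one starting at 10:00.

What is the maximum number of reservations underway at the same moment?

Walk through starts and ends in time order (an end at T is processed before a start at T):
08:00 start SLOT1 → 1
10:15 end SLOT1 → 0
10:15 start SLOT2 → 1
12:45 end SLOT2 → 0
16:00 start SLOT3 → 1
16:00 start SLOT4 → 2
17:30 end SLOT3 → 1
17:30 start SLOT5 → 2
19:30 end SLOT5 → 1
21:00 end SLOT4 → 0
Peak is 2, at 16:00 (SLOT3, SLOT4).

2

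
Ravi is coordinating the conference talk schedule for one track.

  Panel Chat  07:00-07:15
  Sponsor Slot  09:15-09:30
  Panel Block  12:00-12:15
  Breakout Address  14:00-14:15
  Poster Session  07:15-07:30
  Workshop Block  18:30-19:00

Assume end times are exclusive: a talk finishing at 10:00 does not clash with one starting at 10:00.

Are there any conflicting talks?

Check each pair: they overlap iff neither finishes before the other starts.
Sorted by start: Panel Chat, Poster Session, Sponsor Slot, Panel Block, Breakout Address, Workshop Block.
Poster Session starts exactly when Panel Chat ends (back-to-back, no overlap); Panel Chat is clear from here.
Sponsor Slot starts after Poster Session ends; Poster Session is clear from here.
Panel Block starts after Sponsor Slot ends; Sponsor Slot is clear from here.
Breakout Address starts after Panel Block ends; Panel Block is clear from here.
Workshop Block starts after Breakout Address ends.
Every pair is clear; the schedule has no overlaps.

No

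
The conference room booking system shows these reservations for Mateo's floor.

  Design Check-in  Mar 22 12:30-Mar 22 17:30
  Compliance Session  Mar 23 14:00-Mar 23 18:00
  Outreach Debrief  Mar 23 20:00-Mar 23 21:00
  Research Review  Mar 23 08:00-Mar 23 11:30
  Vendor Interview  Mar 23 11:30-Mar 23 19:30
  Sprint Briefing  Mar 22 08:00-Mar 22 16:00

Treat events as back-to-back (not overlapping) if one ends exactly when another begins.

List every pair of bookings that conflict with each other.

Sorted by start: Sprint Briefing, Design Check-in, Research Review, Vendor Interview, Compliance Session, Outreach Debrief.
Design Check-in starts before Sprint Briefing ends → Sprint Briefing and Design Check-in overlap.
Research Review starts after Sprint Briefing ends, so Sprint Briefing has no further overlaps.
Research Review starts after Design Check-in ends, so Design Check-in has no further overlaps.
Vendor Interview starts exactly when Research Review ends (back-to-back, no overlap), so Research Review has no further overlaps.
Compliance Session starts before Vendor Interview ends → Vendor Interview and Compliance Session overlap.
Outreach Debrief starts after Vendor Interview ends.
Outreach Debrief starts after Compliance Session ends.

Compliance Session & Vendor Interview, Design Check-in & Sprint Briefing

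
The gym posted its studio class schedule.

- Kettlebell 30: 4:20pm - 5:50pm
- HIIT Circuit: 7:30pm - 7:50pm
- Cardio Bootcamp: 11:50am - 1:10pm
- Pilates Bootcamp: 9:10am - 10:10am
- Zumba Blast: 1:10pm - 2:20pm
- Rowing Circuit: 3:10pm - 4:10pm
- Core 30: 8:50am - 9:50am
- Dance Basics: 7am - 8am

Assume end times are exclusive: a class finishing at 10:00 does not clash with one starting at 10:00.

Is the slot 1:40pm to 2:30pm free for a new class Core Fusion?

Dance Basics: ends 8am at or before Core Fusion starts 1:40pm → clear.
Core 30: ends 9:50am at or before Core Fusion starts 1:40pm → clear.
Pilates Bootcamp: ends 10:10am at or before Core Fusion starts 1:40pm → clear.
Cardio Bootcamp: ends 1:10pm at or before Core Fusion starts 1:40pm → clear.
Zumba Blast: starts 1:10pm before Core Fusion ends 2:30pm, and ends 2:20pm after Core Fusion starts 1:40pm → overlap.
Rowing Circuit: starts 3:10pm at or after Core Fusion ends 2:30pm → clear.
Kettlebell 30: starts 4:20pm at or after Core Fusion ends 2:30pm → clear.
HIIT Circuit: starts 7:30pm at or after Core Fusion ends 2:30pm → clear.
Core Fusion overlaps Zumba Blast.

No — it overlaps Zumba Blast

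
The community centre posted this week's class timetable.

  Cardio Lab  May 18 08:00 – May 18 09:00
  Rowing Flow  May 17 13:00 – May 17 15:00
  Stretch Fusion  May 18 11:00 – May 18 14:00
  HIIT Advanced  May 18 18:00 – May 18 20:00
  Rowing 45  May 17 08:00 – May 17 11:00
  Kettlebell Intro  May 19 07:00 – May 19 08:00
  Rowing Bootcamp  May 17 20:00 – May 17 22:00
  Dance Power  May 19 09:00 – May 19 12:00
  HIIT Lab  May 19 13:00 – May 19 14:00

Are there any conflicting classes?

No

Two intervals overlap when each starts before the other ends.
Sorted by start: Rowing 45, Rowing Flow, Rowing Bootcamp, Cardio Lab, Stretch Fusion, HIIT Advanced, Kettlebell Intro, Dance Power, HIIT Lab.
Rowing Flow starts after Rowing 45 ends, so nothing later overlaps Rowing 45 either.
Rowing Bootcamp starts after Rowing Flow ends, so nothing later overlaps Rowing Flow either.
Cardio Lab starts after Rowing Bootcamp ends, so nothing later overlaps Rowing Bootcamp either.
Stretch Fusion starts after Cardio Lab ends, so nothing later overlaps Cardio Lab either.
HIIT Advanced starts after Stretch Fusion ends, so nothing later overlaps Stretch Fusion either.
Kettlebell Intro starts after HIIT Advanced ends, so nothing later overlaps HIIT Advanced either.
Dance Power starts after Kettlebell Intro ends, so nothing later overlaps Kettlebell Intro either.
HIIT Lab starts after Dance Power ends.
Every pair is clear; the schedule has no overlaps.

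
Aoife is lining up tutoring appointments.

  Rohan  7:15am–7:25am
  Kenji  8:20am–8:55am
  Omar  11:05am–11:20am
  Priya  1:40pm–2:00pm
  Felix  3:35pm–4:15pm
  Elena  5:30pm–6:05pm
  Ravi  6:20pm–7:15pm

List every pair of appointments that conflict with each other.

no overlapping pairs

Sorted by start: Rohan, Kenji, Omar, Priya, Felix, Elena, Ravi.
Kenji starts after Rohan ends; Rohan is clear from here.
Omar starts after Kenji ends; Kenji is clear from here.
Priya starts after Omar ends; Omar is clear from here.
Felix starts after Priya ends; Priya is clear from here.
Elena starts after Felix ends; Felix is clear from here.
Ravi starts after Elena ends.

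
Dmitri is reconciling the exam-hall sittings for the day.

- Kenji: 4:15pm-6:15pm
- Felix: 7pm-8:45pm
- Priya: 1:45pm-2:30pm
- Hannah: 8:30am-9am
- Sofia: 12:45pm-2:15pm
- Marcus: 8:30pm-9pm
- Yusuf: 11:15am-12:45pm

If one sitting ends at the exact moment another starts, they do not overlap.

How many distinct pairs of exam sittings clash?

Sorted by start: Hannah, Yusuf, Sofia, Priya, Kenji, Felix, Marcus.
Yusuf starts after Hannah ends, so nothing later overlaps Hannah either.
Sofia starts exactly when Yusuf ends (back-to-back, no overlap), so nothing later overlaps Yusuf either.
Priya starts before Sofia ends → Sofia and Priya overlap.
Kenji starts after Sofia ends, so nothing later overlaps Sofia either.
Kenji starts after Priya ends, so nothing later overlaps Priya either.
Felix starts after Kenji ends, so nothing later overlaps Kenji either.
Marcus starts before Felix ends → Felix and Marcus overlap.
Overlapping pairs: Felix & Marcus, Priya & Sofia — 2 in total.

2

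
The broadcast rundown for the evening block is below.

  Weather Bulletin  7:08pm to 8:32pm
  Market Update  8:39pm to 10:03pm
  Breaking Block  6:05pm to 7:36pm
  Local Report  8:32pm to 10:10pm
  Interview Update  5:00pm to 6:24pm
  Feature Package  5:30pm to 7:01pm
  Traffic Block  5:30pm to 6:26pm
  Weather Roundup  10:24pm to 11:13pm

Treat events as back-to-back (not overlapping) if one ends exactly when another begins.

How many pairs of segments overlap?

8

Sorted by start: Interview Update, Traffic Block, Feature Package, Breaking Block, Weather Bulletin, Local Report, Market Update, Weather Roundup.
Traffic Block starts before Interview Update ends → Interview Update and Traffic Block overlap.
Feature Package starts before Interview Update ends → Interview Update and Feature Package overlap.
Breaking Block starts before Interview Update ends → Interview Update and Breaking Block overlap.
Weather Bulletin starts after Interview Update ends; Interview Update is clear from here.
Feature Package starts before Traffic Block ends → Traffic Block and Feature Package overlap.
Breaking Block starts before Traffic Block ends → Traffic Block and Breaking Block overlap.
Weather Bulletin starts after Traffic Block ends; Traffic Block is clear from here.
Breaking Block starts before Feature Package ends → Feature Package and Breaking Block overlap.
Weather Bulletin starts after Feature Package ends; Feature Package is clear from here.
Weather Bulletin starts before Breaking Block ends → Breaking Block and Weather Bulletin overlap.
Local Report starts after Breaking Block ends; Breaking Block is clear from here.
Local Report starts exactly when Weather Bulletin ends (back-to-back, no overlap); Weather Bulletin is clear from here.
Market Update starts before Local Report ends → Local Report and Market Update overlap.
Weather Roundup starts after Local Report ends.
Weather Roundup starts after Market Update ends.
Overlapping pairs: Breaking Block & Feature Package, Breaking Block & Interview Update, Breaking Block & Traffic Block, Breaking Block & Weather Bulletin, Feature Package & Interview Update, Feature Package & Traffic Block, Interview Update & Traffic Block, Local Report & Market Update — 8 in total.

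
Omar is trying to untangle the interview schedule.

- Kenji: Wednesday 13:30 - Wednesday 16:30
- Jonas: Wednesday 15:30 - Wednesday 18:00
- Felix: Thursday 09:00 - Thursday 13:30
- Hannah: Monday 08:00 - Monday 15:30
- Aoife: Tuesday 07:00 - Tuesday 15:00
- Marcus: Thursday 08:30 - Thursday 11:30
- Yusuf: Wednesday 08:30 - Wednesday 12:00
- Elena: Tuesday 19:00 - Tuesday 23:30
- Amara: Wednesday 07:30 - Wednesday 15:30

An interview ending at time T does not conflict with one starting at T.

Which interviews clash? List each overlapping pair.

Amara & Kenji, Amara & Yusuf, Felix & Marcus, Jonas & Kenji

Check each pair: they overlap iff neither finishes before the other starts.
Sorted by start: Hannah, Aoife, Elena, Amara, Yusuf, Kenji, Jonas, Marcus, Felix.
Aoife starts after Hannah ends, so nothing later overlaps Hannah either.
Elena starts after Aoife ends, so nothing later overlaps Aoife either.
Amara starts after Elena ends, so nothing later overlaps Elena either.
Yusuf starts before Amara ends → Amara and Yusuf overlap.
Kenji starts before Amara ends → Amara and Kenji overlap.
Jonas starts exactly when Amara ends (back-to-back, no overlap), so nothing later overlaps Amara either.
Kenji starts after Yusuf ends, so nothing later overlaps Yusuf either.
Jonas starts before Kenji ends → Kenji and Jonas overlap.
Marcus starts after Kenji ends, so nothing later overlaps Kenji either.
Marcus starts after Jonas ends, so nothing later overlaps Jonas either.
Felix starts before Marcus ends → Marcus and Felix overlap.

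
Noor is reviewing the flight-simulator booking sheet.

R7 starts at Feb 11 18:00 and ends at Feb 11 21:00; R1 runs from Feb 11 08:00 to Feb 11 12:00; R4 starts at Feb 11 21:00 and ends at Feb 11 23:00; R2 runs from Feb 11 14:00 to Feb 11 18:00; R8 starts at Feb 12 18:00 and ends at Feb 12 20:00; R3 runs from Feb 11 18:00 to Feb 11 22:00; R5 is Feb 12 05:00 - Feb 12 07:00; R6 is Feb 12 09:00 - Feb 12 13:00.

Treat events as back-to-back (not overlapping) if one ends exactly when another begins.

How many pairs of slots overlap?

Check each pair: they overlap iff neither finishes before the other starts.
Sorted by start: R1, R2, R3, R7, R4, R5, R6, R8.
R2 starts after R1 ends; R1 is clear from here.
R3 starts exactly when R2 ends (back-to-back, no overlap); R2 is clear from here.
R7 starts before R3 ends → R3 and R7 overlap.
R4 starts before R3 ends → R3 and R4 overlap.
R5 starts after R3 ends; R3 is clear from here.
R4 starts exactly when R7 ends (back-to-back, no overlap); R7 is clear from here.
R5 starts after R4 ends; R4 is clear from here.
R6 starts after R5 ends; R5 is clear from here.
R8 starts after R6 ends.
Overlapping pairs: R3 & R4, R3 & R7 — 2 in total.

2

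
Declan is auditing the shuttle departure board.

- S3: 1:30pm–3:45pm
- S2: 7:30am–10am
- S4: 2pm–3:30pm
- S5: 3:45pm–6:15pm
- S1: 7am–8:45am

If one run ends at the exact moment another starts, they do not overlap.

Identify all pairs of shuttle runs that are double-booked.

Two intervals overlap when each starts before the other ends.
Sorted by start: S1, S2, S3, S4, S5.
S2 starts before S1 ends → S1 and S2 overlap.
S3 starts after S1 ends, so S1 has no further overlaps.
S3 starts after S2 ends, so S2 has no further overlaps.
S4 starts before S3 ends → S3 and S4 overlap.
S5 starts exactly when S3 ends (back-to-back, no overlap).
S5 starts after S4 ends.

S1 & S2, S3 & S4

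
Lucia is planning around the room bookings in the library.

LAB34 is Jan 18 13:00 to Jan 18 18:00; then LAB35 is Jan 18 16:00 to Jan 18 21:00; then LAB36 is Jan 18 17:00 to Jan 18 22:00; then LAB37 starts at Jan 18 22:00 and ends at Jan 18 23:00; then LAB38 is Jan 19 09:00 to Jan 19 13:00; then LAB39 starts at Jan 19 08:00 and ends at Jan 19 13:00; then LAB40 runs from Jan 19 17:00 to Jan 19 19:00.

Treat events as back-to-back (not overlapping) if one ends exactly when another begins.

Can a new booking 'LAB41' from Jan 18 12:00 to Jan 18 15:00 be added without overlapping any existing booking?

LAB34: starts Jan 18 13:00 before LAB41 ends Jan 18 15:00, and ends Jan 18 18:00 after LAB41 starts Jan 18 12:00 → overlap.
LAB35: starts Jan 18 16:00 at or after LAB41 ends Jan 18 15:00 → clear.
LAB36: starts Jan 18 17:00 at or after LAB41 ends Jan 18 15:00 → clear.
LAB37: starts Jan 18 22:00 at or after LAB41 ends Jan 18 15:00 → clear.
LAB39: starts Jan 19 08:00 at or after LAB41 ends Jan 18 15:00 → clear.
LAB38: starts Jan 19 09:00 at or after LAB41 ends Jan 18 15:00 → clear.
LAB40: starts Jan 19 17:00 at or after LAB41 ends Jan 18 15:00 → clear.
LAB41 overlaps LAB34.

No — it overlaps LAB34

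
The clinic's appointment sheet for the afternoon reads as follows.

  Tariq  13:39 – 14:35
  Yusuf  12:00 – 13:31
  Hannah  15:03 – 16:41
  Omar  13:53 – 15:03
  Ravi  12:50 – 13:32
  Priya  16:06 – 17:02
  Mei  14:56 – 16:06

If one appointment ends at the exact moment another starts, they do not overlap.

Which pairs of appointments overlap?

Hannah & Mei, Hannah & Priya, Mei & Omar, Omar & Tariq, Ravi & Yusuf

Sorted by start: Yusuf, Ravi, Tariq, Omar, Mei, Hannah, Priya.
Ravi starts before Yusuf ends → Yusuf and Ravi overlap.
Tariq starts after Yusuf ends — done with Yusuf.
Tariq starts after Ravi ends — done with Ravi.
Omar starts before Tariq ends → Tariq and Omar overlap.
Mei starts after Tariq ends — done with Tariq.
Mei starts before Omar ends → Omar and Mei overlap.
Hannah starts exactly when Omar ends (back-to-back, no overlap) — done with Omar.
Hannah starts before Mei ends → Mei and Hannah overlap.
Priya starts exactly when Mei ends (back-to-back, no overlap).
Priya starts before Hannah ends → Hannah and Priya overlap.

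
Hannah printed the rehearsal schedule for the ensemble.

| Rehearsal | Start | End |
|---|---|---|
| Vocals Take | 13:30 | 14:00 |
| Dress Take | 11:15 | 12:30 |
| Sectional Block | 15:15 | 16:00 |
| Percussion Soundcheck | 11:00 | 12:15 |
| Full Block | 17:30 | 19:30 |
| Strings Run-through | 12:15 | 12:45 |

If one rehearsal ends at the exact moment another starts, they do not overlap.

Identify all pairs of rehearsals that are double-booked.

Dress Take & Percussion Soundcheck, Dress Take & Strings Run-through

Two intervals overlap when each starts before the other ends.
Sorted by start: Percussion Soundcheck, Dress Take, Strings Run-through, Vocals Take, Sectional Block, Full Block.
Dress Take starts before Percussion Soundcheck ends → Percussion Soundcheck and Dress Take overlap.
Strings Run-through starts exactly when Percussion Soundcheck ends (back-to-back, no overlap); Percussion Soundcheck is clear from here.
Strings Run-through starts before Dress Take ends → Dress Take and Strings Run-through overlap.
Vocals Take starts after Dress Take ends; Dress Take is clear from here.
Vocals Take starts after Strings Run-through ends; Strings Run-through is clear from here.
Sectional Block starts after Vocals Take ends; Vocals Take is clear from here.
Full Block starts after Sectional Block ends.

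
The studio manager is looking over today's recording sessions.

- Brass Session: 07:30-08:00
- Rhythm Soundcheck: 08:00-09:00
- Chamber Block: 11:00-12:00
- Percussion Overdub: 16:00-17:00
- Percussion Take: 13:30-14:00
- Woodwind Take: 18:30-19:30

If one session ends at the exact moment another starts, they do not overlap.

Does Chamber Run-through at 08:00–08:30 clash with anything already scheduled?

Brass Session: ends 08:00 at or before Chamber Run-through starts 08:00 → clear.
Rhythm Soundcheck: starts 08:00 before Chamber Run-through ends 08:30, and ends 09:00 after Chamber Run-through starts 08:00 → overlap.
Chamber Block: starts 11:00 at or after Chamber Run-through ends 08:30 → clear.
Percussion Take: starts 13:30 at or after Chamber Run-through ends 08:30 → clear.
Percussion Overdub: starts 16:00 at or after Chamber Run-through ends 08:30 → clear.
Woodwind Take: starts 18:30 at or after Chamber Run-through ends 08:30 → clear.
Chamber Run-through overlaps Rhythm Soundcheck.

Yes — it overlaps Rhythm Soundcheck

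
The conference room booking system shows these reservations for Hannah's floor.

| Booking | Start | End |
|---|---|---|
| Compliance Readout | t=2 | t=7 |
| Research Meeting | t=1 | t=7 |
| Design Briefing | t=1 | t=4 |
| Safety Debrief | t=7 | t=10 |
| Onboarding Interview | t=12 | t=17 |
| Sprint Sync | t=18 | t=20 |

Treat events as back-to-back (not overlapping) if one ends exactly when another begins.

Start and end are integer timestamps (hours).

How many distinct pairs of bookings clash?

3

Check each pair: they overlap iff neither finishes before the other starts.
Sorted by start: Research Meeting, Design Briefing, Compliance Readout, Safety Debrief, Onboarding Interview, Sprint Sync.
Design Briefing starts before Research Meeting ends → Research Meeting and Design Briefing overlap.
Compliance Readout starts before Research Meeting ends → Research Meeting and Compliance Readout overlap.
Safety Debrief starts exactly when Research Meeting ends (back-to-back, no overlap); Research Meeting is clear from here.
Compliance Readout starts before Design Briefing ends → Design Briefing and Compliance Readout overlap.
Safety Debrief starts after Design Briefing ends; Design Briefing is clear from here.
Safety Debrief starts exactly when Compliance Readout ends (back-to-back, no overlap); Compliance Readout is clear from here.
Onboarding Interview starts after Safety Debrief ends; Safety Debrief is clear from here.
Sprint Sync starts after Onboarding Interview ends.
Overlapping pairs: Compliance Readout & Design Briefing, Compliance Readout & Research Meeting, Design Briefing & Research Meeting — 3 in total.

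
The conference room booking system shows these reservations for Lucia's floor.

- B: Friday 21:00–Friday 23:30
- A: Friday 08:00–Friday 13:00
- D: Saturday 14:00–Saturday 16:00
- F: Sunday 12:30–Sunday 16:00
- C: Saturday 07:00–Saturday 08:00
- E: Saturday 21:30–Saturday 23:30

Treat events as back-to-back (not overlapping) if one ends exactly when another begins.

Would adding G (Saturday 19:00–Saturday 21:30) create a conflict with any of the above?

A: ends Friday 13:00 at or before G starts Saturday 19:00 → clear.
B: ends Friday 23:30 at or before G starts Saturday 19:00 → clear.
C: ends Saturday 08:00 at or before G starts Saturday 19:00 → clear.
D: ends Saturday 16:00 at or before G starts Saturday 19:00 → clear.
E: starts Saturday 21:30 at or after G ends Saturday 21:30 → clear.
F: starts Sunday 12:30 at or after G ends Saturday 21:30 → clear.

No — it doesn't clash with anything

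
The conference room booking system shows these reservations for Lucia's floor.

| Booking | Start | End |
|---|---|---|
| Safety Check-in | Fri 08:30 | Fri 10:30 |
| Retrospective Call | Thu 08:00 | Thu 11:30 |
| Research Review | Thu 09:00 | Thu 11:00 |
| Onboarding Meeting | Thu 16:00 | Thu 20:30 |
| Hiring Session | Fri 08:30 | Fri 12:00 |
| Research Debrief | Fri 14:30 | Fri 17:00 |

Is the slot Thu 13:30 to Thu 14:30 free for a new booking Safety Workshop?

Retrospective Call: ends Thu 11:30 at or before Safety Workshop starts Thu 13:30 → clear.
Research Review: ends Thu 11:00 at or before Safety Workshop starts Thu 13:30 → clear.
Onboarding Meeting: starts Thu 16:00 at or after Safety Workshop ends Thu 14:30 → clear.
Hiring Session: starts Fri 08:30 at or after Safety Workshop ends Thu 14:30 → clear.
Safety Check-in: starts Fri 08:30 at or after Safety Workshop ends Thu 14:30 → clear.
Research Debrief: starts Fri 14:30 at or after Safety Workshop ends Thu 14:30 → clear.

Yes — the slot is free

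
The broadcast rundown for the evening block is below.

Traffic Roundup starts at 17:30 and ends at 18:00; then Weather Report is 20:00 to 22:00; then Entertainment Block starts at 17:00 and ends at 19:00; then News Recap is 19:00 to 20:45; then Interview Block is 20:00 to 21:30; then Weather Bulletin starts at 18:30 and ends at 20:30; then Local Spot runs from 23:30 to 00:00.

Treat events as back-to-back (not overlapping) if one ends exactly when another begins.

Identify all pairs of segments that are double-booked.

Entertainment Block & Traffic Roundup, Entertainment Block & Weather Bulletin, Interview Block & News Recap, Interview Block & Weather Bulletin, Interview Block & Weather Report, News Recap & Weather Bulletin, News Recap & Weather Report, Weather Bulletin & Weather Report

Check each pair: they overlap iff neither finishes before the other starts.
Sorted by start: Entertainment Block, Traffic Roundup, Weather Bulletin, News Recap, Interview Block, Weather Report, Local Spot.
Traffic Roundup starts before Entertainment Block ends → Entertainment Block and Traffic Roundup overlap.
Weather Bulletin starts before Entertainment Block ends → Entertainment Block and Weather Bulletin overlap.
News Recap starts exactly when Entertainment Block ends (back-to-back, no overlap), so Entertainment Block has no further overlaps.
Weather Bulletin starts after Traffic Roundup ends, so Traffic Roundup has no further overlaps.
News Recap starts before Weather Bulletin ends → Weather Bulletin and News Recap overlap.
Interview Block starts before Weather Bulletin ends → Weather Bulletin and Interview Block overlap.
Weather Report starts before Weather Bulletin ends → Weather Bulletin and Weather Report overlap.
Local Spot starts after Weather Bulletin ends.
Interview Block starts before News Recap ends → News Recap and Interview Block overlap.
Weather Report starts before News Recap ends → News Recap and Weather Report overlap.
Local Spot starts after News Recap ends.
Weather Report starts before Interview Block ends → Interview Block and Weather Report overlap.
Local Spot starts after Interview Block ends.
Local Spot starts after Weather Report ends.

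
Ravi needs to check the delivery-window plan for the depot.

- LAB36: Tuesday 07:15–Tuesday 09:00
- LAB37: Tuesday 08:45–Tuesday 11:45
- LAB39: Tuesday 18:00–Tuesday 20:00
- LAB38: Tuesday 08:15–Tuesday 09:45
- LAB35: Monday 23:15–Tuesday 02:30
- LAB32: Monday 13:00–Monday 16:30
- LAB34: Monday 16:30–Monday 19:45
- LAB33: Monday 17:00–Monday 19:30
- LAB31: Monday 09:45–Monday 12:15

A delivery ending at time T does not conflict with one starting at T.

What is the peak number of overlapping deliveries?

Sort all start/end points and keep a running count:
Monday 09:45 start LAB31 → 1
Monday 12:15 end LAB31 → 0
Monday 13:00 start LAB32 → 1
Monday 16:30 end LAB32 → 0
Monday 16:30 start LAB34 → 1
Monday 17:00 start LAB33 → 2
Monday 19:30 end LAB33 → 1
Monday 19:45 end LAB34 → 0
Monday 23:15 start LAB35 → 1
Tuesday 02:30 end LAB35 → 0
Tuesday 07:15 start LAB36 → 1
Tuesday 08:15 start LAB38 → 2
Tuesday 08:45 start LAB37 → 3
Tuesday 09:00 end LAB36 → 2
Tuesday 09:45 end LAB38 → 1
Tuesday 11:45 end LAB37 → 0
Tuesday 18:00 start LAB39 → 1
Tuesday 20:00 end LAB39 → 0
Peak is 3, at Tuesday 08:45 (LAB36, LAB37, LAB38).

3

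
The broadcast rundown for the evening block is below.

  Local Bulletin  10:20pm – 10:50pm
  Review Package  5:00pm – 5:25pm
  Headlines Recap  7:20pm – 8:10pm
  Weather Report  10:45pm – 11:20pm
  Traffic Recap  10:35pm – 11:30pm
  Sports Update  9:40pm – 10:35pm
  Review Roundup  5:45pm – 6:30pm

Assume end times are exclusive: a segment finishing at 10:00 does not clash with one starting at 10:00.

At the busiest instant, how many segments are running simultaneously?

Sort all start/end points and keep a running count:
5:00pm start Review Package → 1
5:25pm end Review Package → 0
5:45pm start Review Roundup → 1
6:30pm end Review Roundup → 0
7:20pm start Headlines Recap → 1
8:10pm end Headlines Recap → 0
9:40pm start Sports Update → 1
10:20pm start Local Bulletin → 2
10:35pm end Sports Update → 1
10:35pm start Traffic Recap → 2
10:45pm start Weather Report → 3
10:50pm end Local Bulletin → 2
11:20pm end Weather Report → 1
11:30pm end Traffic Recap → 0
Peak is 3, at 10:45pm (Local Bulletin, Traffic Recap, Weather Report).

3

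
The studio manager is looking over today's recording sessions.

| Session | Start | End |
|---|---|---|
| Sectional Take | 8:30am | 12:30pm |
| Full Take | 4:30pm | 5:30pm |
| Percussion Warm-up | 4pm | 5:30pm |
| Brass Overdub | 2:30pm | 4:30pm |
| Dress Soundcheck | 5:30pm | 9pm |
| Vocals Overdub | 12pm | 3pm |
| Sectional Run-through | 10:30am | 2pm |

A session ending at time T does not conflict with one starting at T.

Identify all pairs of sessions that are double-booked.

Sorted by start: Sectional Take, Sectional Run-through, Vocals Overdub, Brass Overdub, Percussion Warm-up, Full Take, Dress Soundcheck.
Sectional Run-through starts before Sectional Take ends → Sectional Take and Sectional Run-through overlap.
Vocals Overdub starts before Sectional Take ends → Sectional Take and Vocals Overdub overlap.
Brass Overdub starts after Sectional Take ends, so Sectional Take has no further overlaps.
Vocals Overdub starts before Sectional Run-through ends → Sectional Run-through and Vocals Overdub overlap.
Brass Overdub starts after Sectional Run-through ends, so Sectional Run-through has no further overlaps.
Brass Overdub starts before Vocals Overdub ends → Vocals Overdub and Brass Overdub overlap.
Percussion Warm-up starts after Vocals Overdub ends, so Vocals Overdub has no further overlaps.
Percussion Warm-up starts before Brass Overdub ends → Brass Overdub and Percussion Warm-up overlap.
Full Take starts exactly when Brass Overdub ends (back-to-back, no overlap), so Brass Overdub has no further overlaps.
Full Take starts before Percussion Warm-up ends → Percussion Warm-up and Full Take overlap.
Dress Soundcheck starts exactly when Percussion Warm-up ends (back-to-back, no overlap).
Dress Soundcheck starts exactly when Full Take ends (back-to-back, no overlap).

Brass Overdub & Percussion Warm-up, Brass Overdub & Vocals Overdub, Full Take & Percussion Warm-up, Sectional Run-through & Sectional Take, Sectional Run-through & Vocals Overdub, Sectional Take & Vocals Overdub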